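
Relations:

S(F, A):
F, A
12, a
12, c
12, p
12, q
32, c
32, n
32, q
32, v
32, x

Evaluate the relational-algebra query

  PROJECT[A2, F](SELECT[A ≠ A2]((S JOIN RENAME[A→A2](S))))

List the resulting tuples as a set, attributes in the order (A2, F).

ρ[A→A2]: schema becomes (F, A2); tuples unchanged.
Joining S and RENAME[A→A2](S) on F yields {(12, a, a), (12, a, c), (12, a, p), (12, a, q), (12, c, a), (12, c, c), (12, c, p), (12, c, q), (12, p, a), (12, p, c), (12, p, p), (12, p, q), (12, q, a), (12, q, c), (12, q, p), (12, q, q), (32, c, c), (32, c, n), (32, c, q), (32, c, v), (32, c, x), (32, n, c), (32, n, n), (32, n, q), (32, n, v), (32, n, x), (32, q, c), (32, q, n), (32, q, q), (32, q, v), (32, q, x), (32, v, c), (32, v, n), (32, v, q), (32, v, v), (32, v, x), (32, x, c), (32, x, n), (32, x, q), (32, x, v), (32, x, x)}.
σ[A ≠ A2]: keep tuples satisfying A ≠ A2 → {(12, a, c), (12, a, p), (12, a, q), (12, c, a), (12, c, p), (12, c, q), (12, p, a), (12, p, c), (12, p, q), (12, q, a), (12, q, c), (12, q, p), (32, c, n), (32, c, q), (32, c, v), (32, c, x), (32, n, c), (32, n, q), (32, n, v), (32, n, x), (32, q, c), (32, q, n), (32, q, v), (32, q, x), (32, v, c), (32, v, n), (32, v, q), (32, v, x), (32, x, c), (32, x, n), (32, x, q), (32, x, v)}
π_{A2, F} gives {(a, 12), (c, 12), (c, 32), (n, 32), (p, 12), (q, 12), (q, 32), (v, 32), (x, 32)} (23 duplicate(s) eliminated).

{(a, 12), (c, 12), (c, 32), (n, 32), (p, 12), (q, 12), (q, 32), (v, 32), (x, 32)}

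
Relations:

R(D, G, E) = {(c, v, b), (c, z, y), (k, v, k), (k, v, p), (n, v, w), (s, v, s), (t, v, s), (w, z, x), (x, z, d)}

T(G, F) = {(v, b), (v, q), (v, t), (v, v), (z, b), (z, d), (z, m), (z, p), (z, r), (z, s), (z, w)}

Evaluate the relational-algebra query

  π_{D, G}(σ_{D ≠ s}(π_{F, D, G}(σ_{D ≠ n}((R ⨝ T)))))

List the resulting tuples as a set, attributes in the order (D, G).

R ⋈ T (natural join on G): {(c, v, b, b), (c, v, b, q), (c, v, b, t), (c, v, b, v), (c, z, y, b), (c, z, y, d), (c, z, y, m), (c, z, y, p), (c, z, y, r), (c, z, y, s), (c, z, y, w), (k, v, k, b), (k, v, k, q), (k, v, k, t), (k, v, k, v), (k, v, p, b), (k, v, p, q), (k, v, p, t), (k, v, p, v), (n, v, w, b), (n, v, w, q), (n, v, w, t), (n, v, w, v), (s, v, s, b), (s, v, s, q), (s, v, s, t), (s, v, s, v), (t, v, s, b), (t, v, s, q), (t, v, s, t), (t, v, s, v), (w, z, x, b), (w, z, x, d), (w, z, x, m), (w, z, x, p), (w, z, x, r), (w, z, x, s), (w, z, x, w), (x, z, d, b), (x, z, d, d), (x, z, d, m), (x, z, d, p), (x, z, d, r), (x, z, d, s), (x, z, d, w)}
Selection D ≠ n: {(c, v, b, b), (c, v, b, q), (c, v, b, t), (c, v, b, v), (c, z, y, b), (c, z, y, d), (c, z, y, m), (c, z, y, p), (c, z, y, r), (c, z, y, s), (c, z, y, w), (k, v, k, b), (k, v, k, q), (k, v, k, t), (k, v, k, v), (k, v, p, b), (k, v, p, q), (k, v, p, t), (k, v, p, v), (s, v, s, b), (s, v, s, q), (s, v, s, t), (s, v, s, v), (t, v, s, b), (t, v, s, q), (t, v, s, t), (t, v, s, v), (w, z, x, b), (w, z, x, d), (w, z, x, m), (w, z, x, p), (w, z, x, r), (w, z, x, s), (w, z, x, w), (x, z, d, b), (x, z, d, d), (x, z, d, m), (x, z, d, p), (x, z, d, r), (x, z, d, s), (x, z, d, w)}
π[F, D, G]: project onto (F, D, G) (4 duplicate(s) eliminated) → {(b, c, v), (b, c, z), (b, k, v), (b, s, v), (b, t, v), (b, w, z), (b, x, z), (d, c, z), (d, w, z), (d, x, z), (m, c, z), (m, w, z), (m, x, z), (p, c, z), (p, w, z), (p, x, z), (q, c, v), (q, k, v), (q, s, v), (q, t, v), (r, c, z), (r, w, z), (r, x, z), (s, c, z), (s, w, z), (s, x, z), (t, c, v), (t, k, v), (t, s, v), (t, t, v), (v, c, v), (v, k, v), (v, s, v), (v, t, v), (w, c, z), (w, w, z), (w, x, z)}
Selection D ≠ s: {(b, c, v), (b, c, z), (b, k, v), (b, t, v), (b, w, z), (b, x, z), (d, c, z), (d, w, z), (d, x, z), (m, c, z), (m, w, z), (m, x, z), (p, c, z), (p, w, z), (p, x, z), (q, c, v), (q, k, v), (q, t, v), (r, c, z), (r, w, z), (r, x, z), (s, c, z), (s, w, z), (s, x, z), (t, c, v), (t, k, v), (t, t, v), (v, c, v), (v, k, v), (v, t, v), (w, c, z), (w, w, z), (w, x, z)}
π[D, G]: project onto (D, G) (27 duplicate(s) eliminated) → {(c, v), (c, z), (k, v), (t, v), (w, z), (x, z)}

{(c, v), (c, z), (k, v), (t, v), (w, z), (x, z)}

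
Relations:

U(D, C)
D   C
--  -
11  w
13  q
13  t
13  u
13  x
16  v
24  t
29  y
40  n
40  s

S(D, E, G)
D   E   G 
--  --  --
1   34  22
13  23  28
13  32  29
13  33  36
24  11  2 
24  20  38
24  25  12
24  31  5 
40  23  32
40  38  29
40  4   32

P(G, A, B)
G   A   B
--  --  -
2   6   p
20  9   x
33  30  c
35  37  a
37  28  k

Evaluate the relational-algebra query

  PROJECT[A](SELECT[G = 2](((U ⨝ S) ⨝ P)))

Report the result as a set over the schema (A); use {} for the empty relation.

{6}

U ⋈ S (natural join on D): {(13, q, 23, 28), (13, q, 32, 29), (13, q, 33, 36), (13, t, 23, 28), (13, t, 32, 29), (13, t, 33, 36), (13, u, 23, 28), (13, u, 32, 29), (13, u, 33, 36), (13, x, 23, 28), (13, x, 32, 29), (13, x, 33, 36), (24, t, 11, 2), (24, t, 20, 38), (24, t, 25, 12), (24, t, 31, 5), (40, n, 23, 32), (40, n, 38, 29), (40, n, 4, 32), (40, s, 23, 32), (40, s, 38, 29), (40, s, 4, 32)}
(U ⨝ S) ⋈ P (natural join on G): {(24, t, 11, 2, 6, p)}
Selection G = 2: {(24, t, 11, 2, 6, p)}
π[A]: project onto (A) → {6}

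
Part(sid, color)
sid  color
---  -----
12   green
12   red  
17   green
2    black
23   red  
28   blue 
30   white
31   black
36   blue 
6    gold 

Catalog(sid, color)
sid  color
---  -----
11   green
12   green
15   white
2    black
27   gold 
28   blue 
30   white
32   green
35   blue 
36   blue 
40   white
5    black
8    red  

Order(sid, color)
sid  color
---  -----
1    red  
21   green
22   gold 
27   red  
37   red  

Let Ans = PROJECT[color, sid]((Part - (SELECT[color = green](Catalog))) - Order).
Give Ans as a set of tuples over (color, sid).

Apply σ_{color = green}; surviving tuples: {(11, green), (12, green), (32, green)}
Set difference of the two operands is {(12, red), (17, green), (2, black), (23, red), (28, blue), (30, white), (31, black), (36, blue), (6, gold)}.
Set difference of the two operands is {(12, red), (17, green), (2, black), (23, red), (28, blue), (30, white), (31, black), (36, blue), (6, gold)}.
Projecting to color, sid: {(black, 2), (black, 31), (blue, 28), (blue, 36), (gold, 6), (green, 17), (red, 12), (red, 23), (white, 30)}

{(black, 2), (black, 31), (blue, 28), (blue, 36), (gold, 6), (green, 17), (red, 12), (red, 23), (white, 30)}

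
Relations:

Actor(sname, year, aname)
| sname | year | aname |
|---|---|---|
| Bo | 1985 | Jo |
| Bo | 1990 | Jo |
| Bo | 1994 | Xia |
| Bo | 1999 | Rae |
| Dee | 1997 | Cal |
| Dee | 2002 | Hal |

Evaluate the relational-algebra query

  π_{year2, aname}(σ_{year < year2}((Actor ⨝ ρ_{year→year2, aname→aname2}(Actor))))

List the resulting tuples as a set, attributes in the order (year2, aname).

ρ[year→year2, aname→aname2]: schema becomes (sname, year2, aname2); tuples unchanged.
Actor ⋈ ρ_{year→year2, aname→aname2}(Actor) (natural join on sname): {(Bo, 1985, Jo, 1985, Jo), (Bo, 1985, Jo, 1990, Jo), (Bo, 1985, Jo, 1994, Xia), (Bo, 1985, Jo, 1999, Rae), (Bo, 1990, Jo, 1985, Jo), (Bo, 1990, Jo, 1990, Jo), (Bo, 1990, Jo, 1994, Xia), (Bo, 1990, Jo, 1999, Rae), (Bo, 1994, Xia, 1985, Jo), (Bo, 1994, Xia, 1990, Jo), (Bo, 1994, Xia, 1994, Xia), (Bo, 1994, Xia, 1999, Rae), (Bo, 1999, Rae, 1985, Jo), (Bo, 1999, Rae, 1990, Jo), (Bo, 1999, Rae, 1994, Xia), (Bo, 1999, Rae, 1999, Rae), (Dee, 1997, Cal, 1997, Cal), (Dee, 1997, Cal, 2002, Hal), (Dee, 2002, Hal, 1997, Cal), (Dee, 2002, Hal, 2002, Hal)}
Filtering on year < year2 leaves {(Bo, 1985, Jo, 1990, Jo), (Bo, 1985, Jo, 1994, Xia), (Bo, 1985, Jo, 1999, Rae), (Bo, 1990, Jo, 1994, Xia), (Bo, 1990, Jo, 1999, Rae), (Bo, 1994, Xia, 1999, Rae), (Dee, 1997, Cal, 2002, Hal)}.
π_{year2, aname} gives {(1990, Jo), (1994, Jo), (1999, Jo), (1999, Xia), (2002, Cal)} (2 duplicate(s) eliminated).

{(1990, Jo), (1994, Jo), (1999, Jo), (1999, Xia), (2002, Cal)}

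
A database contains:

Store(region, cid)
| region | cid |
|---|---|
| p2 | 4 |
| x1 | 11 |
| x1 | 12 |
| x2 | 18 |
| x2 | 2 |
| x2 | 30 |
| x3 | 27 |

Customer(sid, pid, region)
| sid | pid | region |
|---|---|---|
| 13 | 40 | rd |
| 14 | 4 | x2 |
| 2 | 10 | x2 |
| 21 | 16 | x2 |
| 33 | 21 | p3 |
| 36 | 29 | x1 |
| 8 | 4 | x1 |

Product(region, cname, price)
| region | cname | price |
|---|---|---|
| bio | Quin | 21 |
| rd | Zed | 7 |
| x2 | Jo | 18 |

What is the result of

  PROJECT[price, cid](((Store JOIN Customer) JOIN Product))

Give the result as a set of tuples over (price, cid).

Store ⋈ Customer (natural join on region): {(x1, 11, 36, 29), (x1, 11, 8, 4), (x1, 12, 36, 29), (x1, 12, 8, 4), (x2, 18, 14, 4), (x2, 18, 2, 10), (x2, 18, 21, 16), (x2, 2, 14, 4), (x2, 2, 2, 10), (x2, 2, 21, 16), (x2, 30, 14, 4), (x2, 30, 2, 10), (x2, 30, 21, 16)}
(Store JOIN Customer) ⋈ Product (natural join on region): {(x2, 18, 14, 4, Jo, 18), (x2, 18, 2, 10, Jo, 18), (x2, 18, 21, 16, Jo, 18), (x2, 2, 14, 4, Jo, 18), (x2, 2, 2, 10, Jo, 18), (x2, 2, 21, 16, Jo, 18), (x2, 30, 14, 4, Jo, 18), (x2, 30, 2, 10, Jo, 18), (x2, 30, 21, 16, Jo, 18)}
π_{price, cid} gives {(18, 18), (18, 2), (18, 30)} (6 duplicate(s) eliminated).

{(18, 18), (18, 2), (18, 30)}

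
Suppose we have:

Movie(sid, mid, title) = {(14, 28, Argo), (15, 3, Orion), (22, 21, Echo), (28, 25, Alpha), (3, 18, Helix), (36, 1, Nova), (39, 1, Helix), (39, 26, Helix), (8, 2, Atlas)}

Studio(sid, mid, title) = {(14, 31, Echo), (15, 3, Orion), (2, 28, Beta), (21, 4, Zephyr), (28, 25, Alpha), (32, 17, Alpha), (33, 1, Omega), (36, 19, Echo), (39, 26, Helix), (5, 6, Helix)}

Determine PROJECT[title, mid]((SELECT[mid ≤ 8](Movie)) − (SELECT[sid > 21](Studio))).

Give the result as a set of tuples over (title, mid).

σ[mid ≤ 8]: keep tuples satisfying mid ≤ 8 → {(15, 3, Orion), (36, 1, Nova), (39, 1, Helix), (8, 2, Atlas)}
σ[sid > 21]: keep tuples satisfying sid > 21 → {(28, 25, Alpha), (32, 17, Alpha), (33, 1, Omega), (36, 19, Echo), (39, 26, Helix)}
Taking the difference: {(15, 3, Orion), (36, 1, Nova), (39, 1, Helix), (8, 2, Atlas)}
Keep only column(s) title, mid: {(Atlas, 2), (Helix, 1), (Nova, 1), (Orion, 3)}

{(Atlas, 2), (Helix, 1), (Nova, 1), (Orion, 3)}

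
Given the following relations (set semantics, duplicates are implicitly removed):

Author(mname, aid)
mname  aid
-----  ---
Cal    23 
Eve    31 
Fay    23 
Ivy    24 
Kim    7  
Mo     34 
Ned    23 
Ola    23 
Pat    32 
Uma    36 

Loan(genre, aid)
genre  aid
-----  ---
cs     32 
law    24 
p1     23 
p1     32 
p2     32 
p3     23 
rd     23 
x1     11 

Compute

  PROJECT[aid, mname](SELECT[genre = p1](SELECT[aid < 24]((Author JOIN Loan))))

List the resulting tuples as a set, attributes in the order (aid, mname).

{(23, Cal), (23, Fay), (23, Ned), (23, Ola)}

Natural join on aid: {(Cal, 23, p1), (Cal, 23, p3), (Cal, 23, rd), (Fay, 23, p1), (Fay, 23, p3), (Fay, 23, rd), (Ivy, 24, law), (Ned, 23, p1), (Ned, 23, p3), (Ned, 23, rd), (Ola, 23, p1), (Ola, 23, p3), (Ola, 23, rd), (Pat, 32, cs), (Pat, 32, p1), (Pat, 32, p2)}
Apply σ_{aid < 24}; surviving tuples: {(Cal, 23, p1), (Cal, 23, p3), (Cal, 23, rd), (Fay, 23, p1), (Fay, 23, p3), (Fay, 23, rd), (Ned, 23, p1), (Ned, 23, p3), (Ned, 23, rd), (Ola, 23, p1), (Ola, 23, p3), (Ola, 23, rd)}
Apply σ_{genre = p1}; surviving tuples: {(Cal, 23, p1), (Fay, 23, p1), (Ned, 23, p1), (Ola, 23, p1)}
Projecting to aid, mname: {(23, Cal), (23, Fay), (23, Ned), (23, Ola)}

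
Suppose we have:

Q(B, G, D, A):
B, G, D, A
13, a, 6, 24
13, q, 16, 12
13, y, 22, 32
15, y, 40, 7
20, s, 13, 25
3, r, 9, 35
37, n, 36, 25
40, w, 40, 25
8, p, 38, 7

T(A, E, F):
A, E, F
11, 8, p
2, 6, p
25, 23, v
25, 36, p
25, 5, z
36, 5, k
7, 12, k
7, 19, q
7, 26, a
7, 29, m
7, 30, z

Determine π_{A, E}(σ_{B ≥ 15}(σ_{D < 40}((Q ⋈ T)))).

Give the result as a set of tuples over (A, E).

Q ⋈ T (natural join on A): {(15, y, 40, 7, 12, k), (15, y, 40, 7, 19, q), (15, y, 40, 7, 26, a), (15, y, 40, 7, 29, m), (15, y, 40, 7, 30, z), (20, s, 13, 25, 23, v), (20, s, 13, 25, 36, p), (20, s, 13, 25, 5, z), (37, n, 36, 25, 23, v), (37, n, 36, 25, 36, p), (37, n, 36, 25, 5, z), (40, w, 40, 25, 23, v), (40, w, 40, 25, 36, p), (40, w, 40, 25, 5, z), (8, p, 38, 7, 12, k), (8, p, 38, 7, 19, q), (8, p, 38, 7, 26, a), (8, p, 38, 7, 29, m), (8, p, 38, 7, 30, z)}
Apply σ_{D < 40}; surviving tuples: {(20, s, 13, 25, 23, v), (20, s, 13, 25, 36, p), (20, s, 13, 25, 5, z), (37, n, 36, 25, 23, v), (37, n, 36, 25, 36, p), (37, n, 36, 25, 5, z), (8, p, 38, 7, 12, k), (8, p, 38, 7, 19, q), (8, p, 38, 7, 26, a), (8, p, 38, 7, 29, m), (8, p, 38, 7, 30, z)}
Apply σ_{B ≥ 15}; surviving tuples: {(20, s, 13, 25, 23, v), (20, s, 13, 25, 36, p), (20, s, 13, 25, 5, z), (37, n, 36, 25, 23, v), (37, n, 36, 25, 36, p), (37, n, 36, 25, 5, z)}
π_{A, E} gives {(25, 23), (25, 36), (25, 5)} (3 duplicate(s) eliminated).

{(25, 23), (25, 36), (25, 5)}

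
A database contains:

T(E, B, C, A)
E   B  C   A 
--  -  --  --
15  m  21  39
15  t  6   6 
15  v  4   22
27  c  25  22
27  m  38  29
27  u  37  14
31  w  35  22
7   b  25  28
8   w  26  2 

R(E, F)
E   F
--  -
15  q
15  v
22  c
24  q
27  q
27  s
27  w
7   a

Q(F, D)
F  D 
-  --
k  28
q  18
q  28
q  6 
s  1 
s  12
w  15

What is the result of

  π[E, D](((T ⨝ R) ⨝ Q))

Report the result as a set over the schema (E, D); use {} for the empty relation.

Natural join on E: {(15, m, 21, 39, q), (15, m, 21, 39, v), (15, t, 6, 6, q), (15, t, 6, 6, v), (15, v, 4, 22, q), (15, v, 4, 22, v), (27, c, 25, 22, q), (27, c, 25, 22, s), (27, c, 25, 22, w), (27, m, 38, 29, q), (27, m, 38, 29, s), (27, m, 38, 29, w), (27, u, 37, 14, q), (27, u, 37, 14, s), (27, u, 37, 14, w), (7, b, 25, 28, a)}
Natural join on F: {(15, m, 21, 39, q, 18), (15, m, 21, 39, q, 28), (15, m, 21, 39, q, 6), (15, t, 6, 6, q, 18), (15, t, 6, 6, q, 28), (15, t, 6, 6, q, 6), (15, v, 4, 22, q, 18), (15, v, 4, 22, q, 28), (15, v, 4, 22, q, 6), (27, c, 25, 22, q, 18), (27, c, 25, 22, q, 28), (27, c, 25, 22, q, 6), (27, c, 25, 22, s, 1), (27, c, 25, 22, s, 12), (27, c, 25, 22, w, 15), (27, m, 38, 29, q, 18), (27, m, 38, 29, q, 28), (27, m, 38, 29, q, 6), (27, m, 38, 29, s, 1), (27, m, 38, 29, s, 12), (27, m, 38, 29, w, 15), (27, u, 37, 14, q, 18), (27, u, 37, 14, q, 28), (27, u, 37, 14, q, 6), (27, u, 37, 14, s, 1), (27, u, 37, 14, s, 12), (27, u, 37, 14, w, 15)}
Projecting to E, D (18 duplicate(s) eliminated): {(15, 18), (15, 28), (15, 6), (27, 1), (27, 12), (27, 15), (27, 18), (27, 28), (27, 6)}

{(15, 18), (15, 28), (15, 6), (27, 1), (27, 12), (27, 15), (27, 18), (27, 28), (27, 6)}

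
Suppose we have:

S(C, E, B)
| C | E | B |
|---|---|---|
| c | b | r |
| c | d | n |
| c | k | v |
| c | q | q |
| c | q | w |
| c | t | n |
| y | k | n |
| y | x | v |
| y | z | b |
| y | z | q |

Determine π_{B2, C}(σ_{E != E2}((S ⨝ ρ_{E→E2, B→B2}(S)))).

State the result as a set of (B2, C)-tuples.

ρ[E→E2, B→B2]: schema becomes (C, E2, B2); tuples unchanged.
Joining S and ρ_{E→E2, B→B2}(S) on C yields {(c, b, r, b, r), (c, b, r, d, n), (c, b, r, k, v), (c, b, r, q, q), (c, b, r, q, w), (c, b, r, t, n), (c, d, n, b, r), (c, d, n, d, n), (c, d, n, k, v), (c, d, n, q, q), (c, d, n, q, w), (c, d, n, t, n), (c, k, v, b, r), (c, k, v, d, n), (c, k, v, k, v), (c, k, v, q, q), (c, k, v, q, w), (c, k, v, t, n), (c, q, q, b, r), (c, q, q, d, n), (c, q, q, k, v), (c, q, q, q, q), (c, q, q, q, w), (c, q, q, t, n), (c, q, w, b, r), (c, q, w, d, n), (c, q, w, k, v), (c, q, w, q, q), (c, q, w, q, w), (c, q, w, t, n), (c, t, n, b, r), (c, t, n, d, n), (c, t, n, k, v), (c, t, n, q, q), (c, t, n, q, w), (c, t, n, t, n), (y, k, n, k, n), (y, k, n, x, v), (y, k, n, z, b), (y, k, n, z, q), (y, x, v, k, n), (y, x, v, x, v), (y, x, v, z, b), (y, x, v, z, q), (y, z, b, k, n), (y, z, b, x, v), (y, z, b, z, b), (y, z, b, z, q), (y, z, q, k, n), (y, z, q, x, v), (y, z, q, z, b), (y, z, q, z, q)}.
Filtering on E != E2 leaves {(c, b, r, d, n), (c, b, r, k, v), (c, b, r, q, q), (c, b, r, q, w), (c, b, r, t, n), (c, d, n, b, r), (c, d, n, k, v), (c, d, n, q, q), (c, d, n, q, w), (c, d, n, t, n), (c, k, v, b, r), (c, k, v, d, n), (c, k, v, q, q), (c, k, v, q, w), (c, k, v, t, n), (c, q, q, b, r), (c, q, q, d, n), (c, q, q, k, v), (c, q, q, t, n), (c, q, w, b, r), (c, q, w, d, n), (c, q, w, k, v), (c, q, w, t, n), (c, t, n, b, r), (c, t, n, d, n), (c, t, n, k, v), (c, t, n, q, q), (c, t, n, q, w), (y, k, n, x, v), (y, k, n, z, b), (y, k, n, z, q), (y, x, v, k, n), (y, x, v, z, b), (y, x, v, z, q), (y, z, b, k, n), (y, z, b, x, v), (y, z, q, k, n), (y, z, q, x, v)}.
π[B2, C]: project onto (B2, C) (29 duplicate(s) eliminated) → {(b, y), (n, c), (n, y), (q, c), (q, y), (r, c), (v, c), (v, y), (w, c)}

{(b, y), (n, c), (n, y), (q, c), (q, y), (r, c), (v, c), (v, y), (w, c)}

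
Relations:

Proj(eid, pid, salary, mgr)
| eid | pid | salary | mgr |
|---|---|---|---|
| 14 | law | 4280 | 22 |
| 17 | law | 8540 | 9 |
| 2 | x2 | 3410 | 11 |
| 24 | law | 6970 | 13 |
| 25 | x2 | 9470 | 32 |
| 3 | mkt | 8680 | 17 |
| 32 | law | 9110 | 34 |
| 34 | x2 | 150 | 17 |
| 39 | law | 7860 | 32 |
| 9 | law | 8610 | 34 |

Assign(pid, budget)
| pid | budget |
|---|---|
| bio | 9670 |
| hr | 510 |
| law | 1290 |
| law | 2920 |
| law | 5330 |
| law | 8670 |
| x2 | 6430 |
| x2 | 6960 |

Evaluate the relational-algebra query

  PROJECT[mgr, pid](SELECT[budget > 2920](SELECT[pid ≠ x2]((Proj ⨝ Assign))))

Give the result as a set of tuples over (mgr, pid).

{(13, law), (22, law), (32, law), (34, law), (9, law)}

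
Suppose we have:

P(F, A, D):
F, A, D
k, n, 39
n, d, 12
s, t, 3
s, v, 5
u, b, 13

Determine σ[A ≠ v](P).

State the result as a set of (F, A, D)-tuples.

{(k, n, 39), (n, d, 12), (s, t, 3), (u, b, 13)}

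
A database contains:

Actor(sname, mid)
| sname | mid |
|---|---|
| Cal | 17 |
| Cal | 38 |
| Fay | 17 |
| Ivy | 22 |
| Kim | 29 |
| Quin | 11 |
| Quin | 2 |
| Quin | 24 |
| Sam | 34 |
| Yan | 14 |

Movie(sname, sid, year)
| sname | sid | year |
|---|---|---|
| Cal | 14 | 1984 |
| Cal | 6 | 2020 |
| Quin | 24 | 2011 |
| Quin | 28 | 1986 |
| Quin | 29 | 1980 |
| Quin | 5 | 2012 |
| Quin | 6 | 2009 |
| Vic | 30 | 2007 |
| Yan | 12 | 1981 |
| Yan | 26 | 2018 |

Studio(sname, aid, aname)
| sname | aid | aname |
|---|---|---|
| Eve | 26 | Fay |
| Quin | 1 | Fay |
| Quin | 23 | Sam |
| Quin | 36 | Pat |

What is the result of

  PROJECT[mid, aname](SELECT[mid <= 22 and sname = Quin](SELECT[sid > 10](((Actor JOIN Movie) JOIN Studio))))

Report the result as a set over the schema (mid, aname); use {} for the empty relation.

{(11, Fay), (11, Pat), (11, Sam), (2, Fay), (2, Pat), (2, Sam)}

Natural join on sname: {(Cal, 17, 14, 1984), (Cal, 17, 6, 2020), (Cal, 38, 14, 1984), (Cal, 38, 6, 2020), (Quin, 11, 24, 2011), (Quin, 11, 28, 1986), (Quin, 11, 29, 1980), (Quin, 11, 5, 2012), (Quin, 11, 6, 2009), (Quin, 2, 24, 2011), (Quin, 2, 28, 1986), (Quin, 2, 29, 1980), (Quin, 2, 5, 2012), (Quin, 2, 6, 2009), (Quin, 24, 24, 2011), (Quin, 24, 28, 1986), (Quin, 24, 29, 1980), (Quin, 24, 5, 2012), (Quin, 24, 6, 2009), (Yan, 14, 12, 1981), (Yan, 14, 26, 2018)}
Natural join on sname: {(Quin, 11, 24, 2011, 1, Fay), (Quin, 11, 24, 2011, 23, Sam), (Quin, 11, 24, 2011, 36, Pat), (Quin, 11, 28, 1986, 1, Fay), (Quin, 11, 28, 1986, 23, Sam), (Quin, 11, 28, 1986, 36, Pat), (Quin, 11, 29, 1980, 1, Fay), (Quin, 11, 29, 1980, 23, Sam), (Quin, 11, 29, 1980, 36, Pat), (Quin, 11, 5, 2012, 1, Fay), (Quin, 11, 5, 2012, 23, Sam), (Quin, 11, 5, 2012, 36, Pat), (Quin, 11, 6, 2009, 1, Fay), (Quin, 11, 6, 2009, 23, Sam), (Quin, 11, 6, 2009, 36, Pat), (Quin, 2, 24, 2011, 1, Fay), (Quin, 2, 24, 2011, 23, Sam), (Quin, 2, 24, 2011, 36, Pat), (Quin, 2, 28, 1986, 1, Fay), (Quin, 2, 28, 1986, 23, Sam), (Quin, 2, 28, 1986, 36, Pat), (Quin, 2, 29, 1980, 1, Fay), (Quin, 2, 29, 1980, 23, Sam), (Quin, 2, 29, 1980, 36, Pat), (Quin, 2, 5, 2012, 1, Fay), (Quin, 2, 5, 2012, 23, Sam), (Quin, 2, 5, 2012, 36, Pat), (Quin, 2, 6, 2009, 1, Fay), (Quin, 2, 6, 2009, 23, Sam), (Quin, 2, 6, 2009, 36, Pat), (Quin, 24, 24, 2011, 1, Fay), (Quin, 24, 24, 2011, 23, Sam), (Quin, 24, 24, 2011, 36, Pat), (Quin, 24, 28, 1986, 1, Fay), (Quin, 24, 28, 1986, 23, Sam), (Quin, 24, 28, 1986, 36, Pat), (Quin, 24, 29, 1980, 1, Fay), (Quin, 24, 29, 1980, 23, Sam), (Quin, 24, 29, 1980, 36, Pat), (Quin, 24, 5, 2012, 1, Fay), (Quin, 24, 5, 2012, 23, Sam), (Quin, 24, 5, 2012, 36, Pat), (Quin, 24, 6, 2009, 1, Fay), (Quin, 24, 6, 2009, 23, Sam), (Quin, 24, 6, 2009, 36, Pat)}
σ[sid > 10]: keep tuples satisfying sid > 10 → {(Quin, 11, 24, 2011, 1, Fay), (Quin, 11, 24, 2011, 23, Sam), (Quin, 11, 24, 2011, 36, Pat), (Quin, 11, 28, 1986, 1, Fay), (Quin, 11, 28, 1986, 23, Sam), (Quin, 11, 28, 1986, 36, Pat), (Quin, 11, 29, 1980, 1, Fay), (Quin, 11, 29, 1980, 23, Sam), (Quin, 11, 29, 1980, 36, Pat), (Quin, 2, 24, 2011, 1, Fay), (Quin, 2, 24, 2011, 23, Sam), (Quin, 2, 24, 2011, 36, Pat), (Quin, 2, 28, 1986, 1, Fay), (Quin, 2, 28, 1986, 23, Sam), (Quin, 2, 28, 1986, 36, Pat), (Quin, 2, 29, 1980, 1, Fay), (Quin, 2, 29, 1980, 23, Sam), (Quin, 2, 29, 1980, 36, Pat), (Quin, 24, 24, 2011, 1, Fay), (Quin, 24, 24, 2011, 23, Sam), (Quin, 24, 24, 2011, 36, Pat), (Quin, 24, 28, 1986, 1, Fay), (Quin, 24, 28, 1986, 23, Sam), (Quin, 24, 28, 1986, 36, Pat), (Quin, 24, 29, 1980, 1, Fay), (Quin, 24, 29, 1980, 23, Sam), (Quin, 24, 29, 1980, 36, Pat)}
σ[mid <= 22 and sname = Quin]: keep tuples satisfying mid <= 22 and sname = Quin → {(Quin, 11, 24, 2011, 1, Fay), (Quin, 11, 24, 2011, 23, Sam), (Quin, 11, 24, 2011, 36, Pat), (Quin, 11, 28, 1986, 1, Fay), (Quin, 11, 28, 1986, 23, Sam), (Quin, 11, 28, 1986, 36, Pat), (Quin, 11, 29, 1980, 1, Fay), (Quin, 11, 29, 1980, 23, Sam), (Quin, 11, 29, 1980, 36, Pat), (Quin, 2, 24, 2011, 1, Fay), (Quin, 2, 24, 2011, 23, Sam), (Quin, 2, 24, 2011, 36, Pat), (Quin, 2, 28, 1986, 1, Fay), (Quin, 2, 28, 1986, 23, Sam), (Quin, 2, 28, 1986, 36, Pat), (Quin, 2, 29, 1980, 1, Fay), (Quin, 2, 29, 1980, 23, Sam), (Quin, 2, 29, 1980, 36, Pat)}
Projecting to mid, aname (12 duplicate(s) eliminated): {(11, Fay), (11, Pat), (11, Sam), (2, Fay), (2, Pat), (2, Sam)}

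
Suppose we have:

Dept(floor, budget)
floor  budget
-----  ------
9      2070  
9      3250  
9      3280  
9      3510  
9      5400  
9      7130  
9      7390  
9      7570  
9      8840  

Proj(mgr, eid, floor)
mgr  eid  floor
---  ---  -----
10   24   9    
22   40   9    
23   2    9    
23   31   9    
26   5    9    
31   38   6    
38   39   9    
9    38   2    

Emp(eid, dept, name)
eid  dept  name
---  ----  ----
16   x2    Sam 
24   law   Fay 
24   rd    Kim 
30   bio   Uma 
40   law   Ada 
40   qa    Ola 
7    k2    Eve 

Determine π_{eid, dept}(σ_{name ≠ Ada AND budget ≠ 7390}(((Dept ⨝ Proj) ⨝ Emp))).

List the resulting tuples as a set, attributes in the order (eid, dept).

Dept ⋈ Proj (natural join on floor): {(9, 2070, 10, 24), (9, 2070, 22, 40), (9, 2070, 23, 2), (9, 2070, 23, 31), (9, 2070, 26, 5), (9, 2070, 38, 39), (9, 3250, 10, 24), (9, 3250, 22, 40), (9, 3250, 23, 2), (9, 3250, 23, 31), (9, 3250, 26, 5), (9, 3250, 38, 39), (9, 3280, 10, 24), (9, 3280, 22, 40), (9, 3280, 23, 2), (9, 3280, 23, 31), (9, 3280, 26, 5), (9, 3280, 38, 39), (9, 3510, 10, 24), (9, 3510, 22, 40), (9, 3510, 23, 2), (9, 3510, 23, 31), (9, 3510, 26, 5), (9, 3510, 38, 39), (9, 5400, 10, 24), (9, 5400, 22, 40), (9, 5400, 23, 2), (9, 5400, 23, 31), (9, 5400, 26, 5), (9, 5400, 38, 39), (9, 7130, 10, 24), (9, 7130, 22, 40), (9, 7130, 23, 2), (9, 7130, 23, 31), (9, 7130, 26, 5), (9, 7130, 38, 39), (9, 7390, 10, 24), (9, 7390, 22, 40), (9, 7390, 23, 2), (9, 7390, 23, 31), (9, 7390, 26, 5), (9, 7390, 38, 39), (9, 7570, 10, 24), (9, 7570, 22, 40), (9, 7570, 23, 2), (9, 7570, 23, 31), (9, 7570, 26, 5), (9, 7570, 38, 39), (9, 8840, 10, 24), (9, 8840, 22, 40), (9, 8840, 23, 2), (9, 8840, 23, 31), (9, 8840, 26, 5), (9, 8840, 38, 39)}
(Dept ⨝ Proj) ⋈ Emp (natural join on eid): {(9, 2070, 10, 24, law, Fay), (9, 2070, 10, 24, rd, Kim), (9, 2070, 22, 40, law, Ada), (9, 2070, 22, 40, qa, Ola), (9, 3250, 10, 24, law, Fay), (9, 3250, 10, 24, rd, Kim), (9, 3250, 22, 40, law, Ada), (9, 3250, 22, 40, qa, Ola), (9, 3280, 10, 24, law, Fay), (9, 3280, 10, 24, rd, Kim), (9, 3280, 22, 40, law, Ada), (9, 3280, 22, 40, qa, Ola), (9, 3510, 10, 24, law, Fay), (9, 3510, 10, 24, rd, Kim), (9, 3510, 22, 40, law, Ada), (9, 3510, 22, 40, qa, Ola), (9, 5400, 10, 24, law, Fay), (9, 5400, 10, 24, rd, Kim), (9, 5400, 22, 40, law, Ada), (9, 5400, 22, 40, qa, Ola), (9, 7130, 10, 24, law, Fay), (9, 7130, 10, 24, rd, Kim), (9, 7130, 22, 40, law, Ada), (9, 7130, 22, 40, qa, Ola), (9, 7390, 10, 24, law, Fay), (9, 7390, 10, 24, rd, Kim), (9, 7390, 22, 40, law, Ada), (9, 7390, 22, 40, qa, Ola), (9, 7570, 10, 24, law, Fay), (9, 7570, 10, 24, rd, Kim), (9, 7570, 22, 40, law, Ada), (9, 7570, 22, 40, qa, Ola), (9, 8840, 10, 24, law, Fay), (9, 8840, 10, 24, rd, Kim), (9, 8840, 22, 40, law, Ada), (9, 8840, 22, 40, qa, Ola)}
Filtering on name ≠ Ada AND budget ≠ 7390 leaves {(9, 2070, 10, 24, law, Fay), (9, 2070, 10, 24, rd, Kim), (9, 2070, 22, 40, qa, Ola), (9, 3250, 10, 24, law, Fay), (9, 3250, 10, 24, rd, Kim), (9, 3250, 22, 40, qa, Ola), (9, 3280, 10, 24, law, Fay), (9, 3280, 10, 24, rd, Kim), (9, 3280, 22, 40, qa, Ola), (9, 3510, 10, 24, law, Fay), (9, 3510, 10, 24, rd, Kim), (9, 3510, 22, 40, qa, Ola), (9, 5400, 10, 24, law, Fay), (9, 5400, 10, 24, rd, Kim), (9, 5400, 22, 40, qa, Ola), (9, 7130, 10, 24, law, Fay), (9, 7130, 10, 24, rd, Kim), (9, 7130, 22, 40, qa, Ola), (9, 7570, 10, 24, law, Fay), (9, 7570, 10, 24, rd, Kim), (9, 7570, 22, 40, qa, Ola), (9, 8840, 10, 24, law, Fay), (9, 8840, 10, 24, rd, Kim), (9, 8840, 22, 40, qa, Ola)}.
Projecting to eid, dept (21 duplicate(s) eliminated): {(24, law), (24, rd), (40, qa)}

{(24, law), (24, rd), (40, qa)}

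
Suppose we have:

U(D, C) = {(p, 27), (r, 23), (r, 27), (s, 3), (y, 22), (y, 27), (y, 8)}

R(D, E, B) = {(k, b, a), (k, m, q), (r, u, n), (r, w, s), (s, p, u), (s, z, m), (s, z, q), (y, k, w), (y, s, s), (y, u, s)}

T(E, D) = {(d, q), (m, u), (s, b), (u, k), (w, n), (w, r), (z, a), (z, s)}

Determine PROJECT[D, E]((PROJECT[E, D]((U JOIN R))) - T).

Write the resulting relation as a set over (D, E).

Natural join on D: {(r, 23, u, n), (r, 23, w, s), (r, 27, u, n), (r, 27, w, s), (s, 3, p, u), (s, 3, z, m), (s, 3, z, q), (y, 22, k, w), (y, 22, s, s), (y, 22, u, s), (y, 27, k, w), (y, 27, s, s), (y, 27, u, s), (y, 8, k, w), (y, 8, s, s), (y, 8, u, s)}
π[E, D]: project onto (E, D) (9 duplicate(s) eliminated) → {(k, y), (p, s), (s, y), (u, r), (u, y), (w, r), (z, s)}
Difference: {(k, y), (p, s), (s, y), (u, r), (u, y), (w, r), (z, s)} with {(d, q), (m, u), (s, b), (u, k), (w, n), (w, r), (z, a), (z, s)} → {(k, y), (p, s), (s, y), (u, r), (u, y)}
π[D, E]: project onto (D, E) → {(r, u), (s, p), (y, k), (y, s), (y, u)}

{(r, u), (s, p), (y, k), (y, s), (y, u)}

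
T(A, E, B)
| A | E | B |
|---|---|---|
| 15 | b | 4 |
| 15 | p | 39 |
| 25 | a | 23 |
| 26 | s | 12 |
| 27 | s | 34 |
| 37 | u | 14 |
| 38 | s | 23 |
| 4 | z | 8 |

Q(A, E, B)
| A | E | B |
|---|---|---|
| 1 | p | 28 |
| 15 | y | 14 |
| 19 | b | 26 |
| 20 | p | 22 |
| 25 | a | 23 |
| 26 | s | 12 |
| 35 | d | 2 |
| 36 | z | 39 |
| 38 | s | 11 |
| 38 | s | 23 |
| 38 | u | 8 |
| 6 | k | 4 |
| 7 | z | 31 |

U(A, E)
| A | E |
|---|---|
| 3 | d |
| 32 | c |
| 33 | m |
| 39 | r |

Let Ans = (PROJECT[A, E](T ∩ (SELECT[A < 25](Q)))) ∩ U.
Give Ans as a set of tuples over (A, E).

{}

Selection A < 25: {(1, p, 28), (15, y, 14), (19, b, 26), (20, p, 22), (6, k, 4), (7, z, 31)}
Set intersection of the two operands is {}.
π[A, E]: project onto (A, E) → {}
Set intersection of the two operands is {}.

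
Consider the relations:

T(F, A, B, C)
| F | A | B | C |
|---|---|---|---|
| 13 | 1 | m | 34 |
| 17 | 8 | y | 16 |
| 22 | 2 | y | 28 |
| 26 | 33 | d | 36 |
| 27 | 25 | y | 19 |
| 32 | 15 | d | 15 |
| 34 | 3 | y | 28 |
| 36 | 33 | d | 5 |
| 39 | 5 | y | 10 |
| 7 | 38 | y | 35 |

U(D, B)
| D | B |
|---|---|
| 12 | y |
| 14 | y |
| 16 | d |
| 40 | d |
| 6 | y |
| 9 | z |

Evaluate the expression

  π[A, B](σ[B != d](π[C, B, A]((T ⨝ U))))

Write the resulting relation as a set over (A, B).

{(2, y), (25, y), (3, y), (38, y), (5, y), (8, y)}

T ⋈ U (natural join on B): {(17, 8, y, 16, 12), (17, 8, y, 16, 14), (17, 8, y, 16, 6), (22, 2, y, 28, 12), (22, 2, y, 28, 14), (22, 2, y, 28, 6), (26, 33, d, 36, 16), (26, 33, d, 36, 40), (27, 25, y, 19, 12), (27, 25, y, 19, 14), (27, 25, y, 19, 6), (32, 15, d, 15, 16), (32, 15, d, 15, 40), (34, 3, y, 28, 12), (34, 3, y, 28, 14), (34, 3, y, 28, 6), (36, 33, d, 5, 16), (36, 33, d, 5, 40), (39, 5, y, 10, 12), (39, 5, y, 10, 14), (39, 5, y, 10, 6), (7, 38, y, 35, 12), (7, 38, y, 35, 14), (7, 38, y, 35, 6)}
Keep only column(s) C, B, A (15 duplicate(s) eliminated): {(10, y, 5), (15, d, 15), (16, y, 8), (19, y, 25), (28, y, 2), (28, y, 3), (35, y, 38), (36, d, 33), (5, d, 33)}
Selection B != d: {(10, y, 5), (16, y, 8), (19, y, 25), (28, y, 2), (28, y, 3), (35, y, 38)}
Keep only column(s) A, B: {(2, y), (25, y), (3, y), (38, y), (5, y), (8, y)}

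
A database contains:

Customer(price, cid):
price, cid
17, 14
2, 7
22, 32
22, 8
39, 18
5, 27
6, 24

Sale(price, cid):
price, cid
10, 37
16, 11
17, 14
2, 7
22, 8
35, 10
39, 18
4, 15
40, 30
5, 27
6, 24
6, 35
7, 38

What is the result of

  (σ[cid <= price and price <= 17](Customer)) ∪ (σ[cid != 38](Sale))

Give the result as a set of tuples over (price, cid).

{(10, 37), (16, 11), (17, 14), (2, 7), (22, 8), (35, 10), (39, 18), (4, 15), (40, 30), (5, 27), (6, 24), (6, 35)}

Filtering on cid <= price and price <= 17 leaves {(17, 14)}.
Filtering on cid != 38 leaves {(10, 37), (16, 11), (17, 14), (2, 7), (22, 8), (35, 10), (39, 18), (4, 15), (40, 30), (5, 27), (6, 24), (6, 35)}.
Taking the union: {(10, 37), (16, 11), (17, 14), (2, 7), (22, 8), (35, 10), (39, 18), (4, 15), (40, 30), (5, 27), (6, 24), (6, 35)}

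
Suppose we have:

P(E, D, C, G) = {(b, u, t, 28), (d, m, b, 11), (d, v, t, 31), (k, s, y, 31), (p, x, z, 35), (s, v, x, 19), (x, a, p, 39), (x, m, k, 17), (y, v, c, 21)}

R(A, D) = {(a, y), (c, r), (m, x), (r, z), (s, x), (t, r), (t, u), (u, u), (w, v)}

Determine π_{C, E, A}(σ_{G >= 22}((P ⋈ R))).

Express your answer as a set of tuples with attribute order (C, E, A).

Joining P and R on D yields {(b, u, t, 28, t), (b, u, t, 28, u), (d, v, t, 31, w), (p, x, z, 35, m), (p, x, z, 35, s), (s, v, x, 19, w), (y, v, c, 21, w)}.
Apply σ_{G >= 22}; surviving tuples: {(b, u, t, 28, t), (b, u, t, 28, u), (d, v, t, 31, w), (p, x, z, 35, m), (p, x, z, 35, s)}
π[C, E, A]: project onto (C, E, A) → {(t, b, t), (t, b, u), (t, d, w), (z, p, m), (z, p, s)}

{(t, b, t), (t, b, u), (t, d, w), (z, p, m), (z, p, s)}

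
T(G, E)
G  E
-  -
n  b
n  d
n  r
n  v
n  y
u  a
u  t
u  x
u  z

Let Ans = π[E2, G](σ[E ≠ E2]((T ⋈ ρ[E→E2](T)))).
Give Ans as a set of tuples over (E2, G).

ρ[E→E2]: schema becomes (G, E2); tuples unchanged.
T ⋈ ρ[E→E2](T) (natural join on G): {(n, b, b), (n, b, d), (n, b, r), (n, b, v), (n, b, y), (n, d, b), (n, d, d), (n, d, r), (n, d, v), (n, d, y), (n, r, b), (n, r, d), (n, r, r), (n, r, v), (n, r, y), (n, v, b), (n, v, d), (n, v, r), (n, v, v), (n, v, y), (n, y, b), (n, y, d), (n, y, r), (n, y, v), (n, y, y), (u, a, a), (u, a, t), (u, a, x), (u, a, z), (u, t, a), (u, t, t), (u, t, x), (u, t, z), (u, x, a), (u, x, t), (u, x, x), (u, x, z), (u, z, a), (u, z, t), (u, z, x), (u, z, z)}
Apply σ_{E ≠ E2}; surviving tuples: {(n, b, d), (n, b, r), (n, b, v), (n, b, y), (n, d, b), (n, d, r), (n, d, v), (n, d, y), (n, r, b), (n, r, d), (n, r, v), (n, r, y), (n, v, b), (n, v, d), (n, v, r), (n, v, y), (n, y, b), (n, y, d), (n, y, r), (n, y, v), (u, a, t), (u, a, x), (u, a, z), (u, t, a), (u, t, x), (u, t, z), (u, x, a), (u, x, t), (u, x, z), (u, z, a), (u, z, t), (u, z, x)}
π_{E2, G} gives {(a, u), (b, n), (d, n), (r, n), (t, u), (v, n), (x, u), (y, n), (z, u)} (23 duplicate(s) eliminated).

{(a, u), (b, n), (d, n), (r, n), (t, u), (v, n), (x, u), (y, n), (z, u)}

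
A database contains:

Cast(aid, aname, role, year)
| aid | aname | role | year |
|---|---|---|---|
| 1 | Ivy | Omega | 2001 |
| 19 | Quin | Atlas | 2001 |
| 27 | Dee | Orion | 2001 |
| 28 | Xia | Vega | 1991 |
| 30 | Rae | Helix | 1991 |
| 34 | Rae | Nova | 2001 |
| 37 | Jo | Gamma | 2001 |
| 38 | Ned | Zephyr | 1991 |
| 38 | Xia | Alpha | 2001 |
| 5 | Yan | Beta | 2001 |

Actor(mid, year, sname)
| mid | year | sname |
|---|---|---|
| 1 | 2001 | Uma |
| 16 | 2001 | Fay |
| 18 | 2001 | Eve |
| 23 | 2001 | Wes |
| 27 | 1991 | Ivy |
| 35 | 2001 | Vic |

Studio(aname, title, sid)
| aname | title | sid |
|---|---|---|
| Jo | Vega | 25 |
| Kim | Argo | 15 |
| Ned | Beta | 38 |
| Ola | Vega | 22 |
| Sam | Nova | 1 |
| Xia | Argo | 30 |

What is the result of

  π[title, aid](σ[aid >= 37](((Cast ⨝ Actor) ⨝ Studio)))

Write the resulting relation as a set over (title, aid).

{(Argo, 38), (Beta, 38), (Vega, 37)}

Cast ⋈ Actor (natural join on year): {(1, Ivy, Omega, 2001, 1, Uma), (1, Ivy, Omega, 2001, 16, Fay), (1, Ivy, Omega, 2001, 18, Eve), (1, Ivy, Omega, 2001, 23, Wes), (1, Ivy, Omega, 2001, 35, Vic), (19, Quin, Atlas, 2001, 1, Uma), (19, Quin, Atlas, 2001, 16, Fay), (19, Quin, Atlas, 2001, 18, Eve), (19, Quin, Atlas, 2001, 23, Wes), (19, Quin, Atlas, 2001, 35, Vic), (27, Dee, Orion, 2001, 1, Uma), (27, Dee, Orion, 2001, 16, Fay), (27, Dee, Orion, 2001, 18, Eve), (27, Dee, Orion, 2001, 23, Wes), (27, Dee, Orion, 2001, 35, Vic), (28, Xia, Vega, 1991, 27, Ivy), (30, Rae, Helix, 1991, 27, Ivy), (34, Rae, Nova, 2001, 1, Uma), (34, Rae, Nova, 2001, 16, Fay), (34, Rae, Nova, 2001, 18, Eve), (34, Rae, Nova, 2001, 23, Wes), (34, Rae, Nova, 2001, 35, Vic), (37, Jo, Gamma, 2001, 1, Uma), (37, Jo, Gamma, 2001, 16, Fay), (37, Jo, Gamma, 2001, 18, Eve), (37, Jo, Gamma, 2001, 23, Wes), (37, Jo, Gamma, 2001, 35, Vic), (38, Ned, Zephyr, 1991, 27, Ivy), (38, Xia, Alpha, 2001, 1, Uma), (38, Xia, Alpha, 2001, 16, Fay), (38, Xia, Alpha, 2001, 18, Eve), (38, Xia, Alpha, 2001, 23, Wes), (38, Xia, Alpha, 2001, 35, Vic), (5, Yan, Beta, 2001, 1, Uma), (5, Yan, Beta, 2001, 16, Fay), (5, Yan, Beta, 2001, 18, Eve), (5, Yan, Beta, 2001, 23, Wes), (5, Yan, Beta, 2001, 35, Vic)}
(Cast ⨝ Actor) ⋈ Studio (natural join on aname): {(28, Xia, Vega, 1991, 27, Ivy, Argo, 30), (37, Jo, Gamma, 2001, 1, Uma, Vega, 25), (37, Jo, Gamma, 2001, 16, Fay, Vega, 25), (37, Jo, Gamma, 2001, 18, Eve, Vega, 25), (37, Jo, Gamma, 2001, 23, Wes, Vega, 25), (37, Jo, Gamma, 2001, 35, Vic, Vega, 25), (38, Ned, Zephyr, 1991, 27, Ivy, Beta, 38), (38, Xia, Alpha, 2001, 1, Uma, Argo, 30), (38, Xia, Alpha, 2001, 16, Fay, Argo, 30), (38, Xia, Alpha, 2001, 18, Eve, Argo, 30), (38, Xia, Alpha, 2001, 23, Wes, Argo, 30), (38, Xia, Alpha, 2001, 35, Vic, Argo, 30)}
Selection aid >= 37: {(37, Jo, Gamma, 2001, 1, Uma, Vega, 25), (37, Jo, Gamma, 2001, 16, Fay, Vega, 25), (37, Jo, Gamma, 2001, 18, Eve, Vega, 25), (37, Jo, Gamma, 2001, 23, Wes, Vega, 25), (37, Jo, Gamma, 2001, 35, Vic, Vega, 25), (38, Ned, Zephyr, 1991, 27, Ivy, Beta, 38), (38, Xia, Alpha, 2001, 1, Uma, Argo, 30), (38, Xia, Alpha, 2001, 16, Fay, Argo, 30), (38, Xia, Alpha, 2001, 18, Eve, Argo, 30), (38, Xia, Alpha, 2001, 23, Wes, Argo, 30), (38, Xia, Alpha, 2001, 35, Vic, Argo, 30)}
π_{title, aid} gives {(Argo, 38), (Beta, 38), (Vega, 37)} (8 duplicate(s) eliminated).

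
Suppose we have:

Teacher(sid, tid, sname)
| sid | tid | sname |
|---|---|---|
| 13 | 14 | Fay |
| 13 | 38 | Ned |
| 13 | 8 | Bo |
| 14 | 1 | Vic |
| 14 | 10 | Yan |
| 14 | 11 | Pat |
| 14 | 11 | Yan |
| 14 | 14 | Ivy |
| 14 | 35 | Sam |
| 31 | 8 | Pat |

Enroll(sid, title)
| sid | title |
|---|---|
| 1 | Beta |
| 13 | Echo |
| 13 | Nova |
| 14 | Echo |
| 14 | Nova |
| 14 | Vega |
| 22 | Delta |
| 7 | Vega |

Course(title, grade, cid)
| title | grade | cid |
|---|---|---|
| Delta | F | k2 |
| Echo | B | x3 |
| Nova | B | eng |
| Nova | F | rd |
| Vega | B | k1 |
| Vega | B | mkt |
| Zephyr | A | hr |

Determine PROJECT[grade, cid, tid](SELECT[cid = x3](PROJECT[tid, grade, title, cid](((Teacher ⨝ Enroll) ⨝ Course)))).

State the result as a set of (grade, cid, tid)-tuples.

{(B, x3, 1), (B, x3, 10), (B, x3, 11), (B, x3, 14), (B, x3, 35), (B, x3, 38), (B, x3, 8)}

Joining Teacher and Enroll on sid yields {(13, 14, Fay, Echo), (13, 14, Fay, Nova), (13, 38, Ned, Echo), (13, 38, Ned, Nova), (13, 8, Bo, Echo), (13, 8, Bo, Nova), (14, 1, Vic, Echo), (14, 1, Vic, Nova), (14, 1, Vic, Vega), (14, 10, Yan, Echo), (14, 10, Yan, Nova), (14, 10, Yan, Vega), (14, 11, Pat, Echo), (14, 11, Pat, Nova), (14, 11, Pat, Vega), (14, 11, Yan, Echo), (14, 11, Yan, Nova), (14, 11, Yan, Vega), (14, 14, Ivy, Echo), (14, 14, Ivy, Nova), (14, 14, Ivy, Vega), (14, 35, Sam, Echo), (14, 35, Sam, Nova), (14, 35, Sam, Vega)}.
Joining (Teacher ⨝ Enroll) and Course on title yields {(13, 14, Fay, Echo, B, x3), (13, 14, Fay, Nova, B, eng), (13, 14, Fay, Nova, F, rd), (13, 38, Ned, Echo, B, x3), (13, 38, Ned, Nova, B, eng), (13, 38, Ned, Nova, F, rd), (13, 8, Bo, Echo, B, x3), (13, 8, Bo, Nova, B, eng), (13, 8, Bo, Nova, F, rd), (14, 1, Vic, Echo, B, x3), (14, 1, Vic, Nova, B, eng), (14, 1, Vic, Nova, F, rd), (14, 1, Vic, Vega, B, k1), (14, 1, Vic, Vega, B, mkt), (14, 10, Yan, Echo, B, x3), (14, 10, Yan, Nova, B, eng), (14, 10, Yan, Nova, F, rd), (14, 10, Yan, Vega, B, k1), (14, 10, Yan, Vega, B, mkt), (14, 11, Pat, Echo, B, x3), (14, 11, Pat, Nova, B, eng), (14, 11, Pat, Nova, F, rd), (14, 11, Pat, Vega, B, k1), (14, 11, Pat, Vega, B, mkt), (14, 11, Yan, Echo, B, x3), (14, 11, Yan, Nova, B, eng), (14, 11, Yan, Nova, F, rd), (14, 11, Yan, Vega, B, k1), (14, 11, Yan, Vega, B, mkt), (14, 14, Ivy, Echo, B, x3), (14, 14, Ivy, Nova, B, eng), (14, 14, Ivy, Nova, F, rd), (14, 14, Ivy, Vega, B, k1), (14, 14, Ivy, Vega, B, mkt), (14, 35, Sam, Echo, B, x3), (14, 35, Sam, Nova, B, eng), (14, 35, Sam, Nova, F, rd), (14, 35, Sam, Vega, B, k1), (14, 35, Sam, Vega, B, mkt)}.
π_{tid, grade, title, cid} gives {(1, B, Echo, x3), (1, B, Nova, eng), (1, B, Vega, k1), (1, B, Vega, mkt), (1, F, Nova, rd), (10, B, Echo, x3), (10, B, Nova, eng), (10, B, Vega, k1), (10, B, Vega, mkt), (10, F, Nova, rd), (11, B, Echo, x3), (11, B, Nova, eng), (11, B, Vega, k1), (11, B, Vega, mkt), (11, F, Nova, rd), (14, B, Echo, x3), (14, B, Nova, eng), (14, B, Vega, k1), (14, B, Vega, mkt), (14, F, Nova, rd), (35, B, Echo, x3), (35, B, Nova, eng), (35, B, Vega, k1), (35, B, Vega, mkt), (35, F, Nova, rd), (38, B, Echo, x3), (38, B, Nova, eng), (38, F, Nova, rd), (8, B, Echo, x3), (8, B, Nova, eng), (8, F, Nova, rd)} (8 duplicate(s) eliminated).
Apply σ_{cid = x3}; surviving tuples: {(1, B, Echo, x3), (10, B, Echo, x3), (11, B, Echo, x3), (14, B, Echo, x3), (35, B, Echo, x3), (38, B, Echo, x3), (8, B, Echo, x3)}
π_{grade, cid, tid} gives {(B, x3, 1), (B, x3, 10), (B, x3, 11), (B, x3, 14), (B, x3, 35), (B, x3, 38), (B, x3, 8)}.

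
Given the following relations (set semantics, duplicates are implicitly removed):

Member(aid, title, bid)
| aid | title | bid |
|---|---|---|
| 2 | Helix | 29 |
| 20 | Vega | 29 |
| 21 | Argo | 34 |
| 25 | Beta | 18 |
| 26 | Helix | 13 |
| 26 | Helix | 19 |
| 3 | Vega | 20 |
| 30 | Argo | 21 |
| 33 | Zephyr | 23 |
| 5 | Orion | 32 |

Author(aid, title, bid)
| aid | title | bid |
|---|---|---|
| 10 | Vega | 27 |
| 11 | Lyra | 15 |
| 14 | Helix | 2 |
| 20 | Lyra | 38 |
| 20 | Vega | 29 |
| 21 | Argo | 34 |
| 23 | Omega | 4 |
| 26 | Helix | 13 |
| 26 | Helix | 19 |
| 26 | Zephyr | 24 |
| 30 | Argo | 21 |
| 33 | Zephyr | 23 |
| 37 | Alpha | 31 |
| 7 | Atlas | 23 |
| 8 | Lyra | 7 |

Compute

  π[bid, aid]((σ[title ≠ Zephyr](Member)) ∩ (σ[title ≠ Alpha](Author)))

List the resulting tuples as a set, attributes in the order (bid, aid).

{(13, 26), (19, 26), (21, 30), (29, 20), (34, 21)}

Apply σ_{title ≠ Zephyr}; surviving tuples: {(2, Helix, 29), (20, Vega, 29), (21, Argo, 34), (25, Beta, 18), (26, Helix, 13), (26, Helix, 19), (3, Vega, 20), (30, Argo, 21), (5, Orion, 32)}
Apply σ_{title ≠ Alpha}; surviving tuples: {(10, Vega, 27), (11, Lyra, 15), (14, Helix, 2), (20, Lyra, 38), (20, Vega, 29), (21, Argo, 34), (23, Omega, 4), (26, Helix, 13), (26, Helix, 19), (26, Zephyr, 24), (30, Argo, 21), (33, Zephyr, 23), (7, Atlas, 23), (8, Lyra, 7)}
Taking the intersection: {(20, Vega, 29), (21, Argo, 34), (26, Helix, 13), (26, Helix, 19), (30, Argo, 21)}
π_{bid, aid} gives {(13, 26), (19, 26), (21, 30), (29, 20), (34, 21)}.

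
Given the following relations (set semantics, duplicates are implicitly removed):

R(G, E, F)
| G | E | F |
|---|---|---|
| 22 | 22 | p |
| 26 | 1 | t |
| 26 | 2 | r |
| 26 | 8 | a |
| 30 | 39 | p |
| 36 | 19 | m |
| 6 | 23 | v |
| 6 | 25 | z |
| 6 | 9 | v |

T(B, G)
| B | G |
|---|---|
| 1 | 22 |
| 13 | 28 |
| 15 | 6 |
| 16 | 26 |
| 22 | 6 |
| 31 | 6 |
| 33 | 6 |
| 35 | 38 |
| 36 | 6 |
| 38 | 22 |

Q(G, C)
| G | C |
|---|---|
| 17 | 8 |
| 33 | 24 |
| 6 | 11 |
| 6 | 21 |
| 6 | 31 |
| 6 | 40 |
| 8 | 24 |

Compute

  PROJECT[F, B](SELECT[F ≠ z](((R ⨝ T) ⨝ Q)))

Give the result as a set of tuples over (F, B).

Joining R and T on G yields {(22, 22, p, 1), (22, 22, p, 38), (26, 1, t, 16), (26, 2, r, 16), (26, 8, a, 16), (6, 23, v, 15), (6, 23, v, 22), (6, 23, v, 31), (6, 23, v, 33), (6, 23, v, 36), (6, 25, z, 15), (6, 25, z, 22), (6, 25, z, 31), (6, 25, z, 33), (6, 25, z, 36), (6, 9, v, 15), (6, 9, v, 22), (6, 9, v, 31), (6, 9, v, 33), (6, 9, v, 36)}.
Joining (R ⨝ T) and Q on G yields {(6, 23, v, 15, 11), (6, 23, v, 15, 21), (6, 23, v, 15, 31), (6, 23, v, 15, 40), (6, 23, v, 22, 11), (6, 23, v, 22, 21), (6, 23, v, 22, 31), (6, 23, v, 22, 40), (6, 23, v, 31, 11), (6, 23, v, 31, 21), (6, 23, v, 31, 31), (6, 23, v, 31, 40), (6, 23, v, 33, 11), (6, 23, v, 33, 21), (6, 23, v, 33, 31), (6, 23, v, 33, 40), (6, 23, v, 36, 11), (6, 23, v, 36, 21), (6, 23, v, 36, 31), (6, 23, v, 36, 40), (6, 25, z, 15, 11), (6, 25, z, 15, 21), (6, 25, z, 15, 31), (6, 25, z, 15, 40), (6, 25, z, 22, 11), (6, 25, z, 22, 21), (6, 25, z, 22, 31), (6, 25, z, 22, 40), (6, 25, z, 31, 11), (6, 25, z, 31, 21), (6, 25, z, 31, 31), (6, 25, z, 31, 40), (6, 25, z, 33, 11), (6, 25, z, 33, 21), (6, 25, z, 33, 31), (6, 25, z, 33, 40), (6, 25, z, 36, 11), (6, 25, z, 36, 21), (6, 25, z, 36, 31), (6, 25, z, 36, 40), (6, 9, v, 15, 11), (6, 9, v, 15, 21), (6, 9, v, 15, 31), (6, 9, v, 15, 40), (6, 9, v, 22, 11), (6, 9, v, 22, 21), (6, 9, v, 22, 31), (6, 9, v, 22, 40), (6, 9, v, 31, 11), (6, 9, v, 31, 21), (6, 9, v, 31, 31), (6, 9, v, 31, 40), (6, 9, v, 33, 11), (6, 9, v, 33, 21), (6, 9, v, 33, 31), (6, 9, v, 33, 40), (6, 9, v, 36, 11), (6, 9, v, 36, 21), (6, 9, v, 36, 31), (6, 9, v, 36, 40)}.
Filtering on F ≠ z leaves {(6, 23, v, 15, 11), (6, 23, v, 15, 21), (6, 23, v, 15, 31), (6, 23, v, 15, 40), (6, 23, v, 22, 11), (6, 23, v, 22, 21), (6, 23, v, 22, 31), (6, 23, v, 22, 40), (6, 23, v, 31, 11), (6, 23, v, 31, 21), (6, 23, v, 31, 31), (6, 23, v, 31, 40), (6, 23, v, 33, 11), (6, 23, v, 33, 21), (6, 23, v, 33, 31), (6, 23, v, 33, 40), (6, 23, v, 36, 11), (6, 23, v, 36, 21), (6, 23, v, 36, 31), (6, 23, v, 36, 40), (6, 9, v, 15, 11), (6, 9, v, 15, 21), (6, 9, v, 15, 31), (6, 9, v, 15, 40), (6, 9, v, 22, 11), (6, 9, v, 22, 21), (6, 9, v, 22, 31), (6, 9, v, 22, 40), (6, 9, v, 31, 11), (6, 9, v, 31, 21), (6, 9, v, 31, 31), (6, 9, v, 31, 40), (6, 9, v, 33, 11), (6, 9, v, 33, 21), (6, 9, v, 33, 31), (6, 9, v, 33, 40), (6, 9, v, 36, 11), (6, 9, v, 36, 21), (6, 9, v, 36, 31), (6, 9, v, 36, 40)}.
π[F, B]: project onto (F, B) (35 duplicate(s) eliminated) → {(v, 15), (v, 22), (v, 31), (v, 33), (v, 36)}

{(v, 15), (v, 22), (v, 31), (v, 33), (v, 36)}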